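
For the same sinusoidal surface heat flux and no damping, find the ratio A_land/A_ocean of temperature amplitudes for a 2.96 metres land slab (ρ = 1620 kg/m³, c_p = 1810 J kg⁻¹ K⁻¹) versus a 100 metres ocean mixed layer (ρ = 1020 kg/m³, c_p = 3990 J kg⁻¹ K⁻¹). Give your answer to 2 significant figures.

47

C_ocean = 1020 × 3990 × 100 = 4.07×10^8 J/(m²·K).
C_land = 1620 × 1810 × 2.96 = 8.68×10^6 J/(m²·K).
Undamped amplitude ∝ 1/C, so A_land/A_ocean = C_ocean/C_land = 46.9.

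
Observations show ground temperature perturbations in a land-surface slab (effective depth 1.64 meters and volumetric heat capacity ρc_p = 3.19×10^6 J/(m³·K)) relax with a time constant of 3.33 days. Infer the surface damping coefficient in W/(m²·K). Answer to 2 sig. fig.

Areal heat capacity C = ρc_p × D = 3.19×10^6 × 1.64 = 5.23×10^6 J/(m^2 K).
τ = 3.33 days = 2.88×10^5 s.
λ = C / τ = 5.23×10^6 / 2.88×10^5 = 18.2 W/(m²·K).

18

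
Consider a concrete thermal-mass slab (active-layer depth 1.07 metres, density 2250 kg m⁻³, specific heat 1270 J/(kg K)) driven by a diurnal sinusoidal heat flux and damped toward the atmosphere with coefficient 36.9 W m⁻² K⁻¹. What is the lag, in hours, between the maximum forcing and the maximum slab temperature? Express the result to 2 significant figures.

Areal heat capacity C = ρ c_p D = 2250 × 1270 × 1.07 = 3.06×10^6 J/(m^2 K).
ω = 2π / 86400 s = 7.27×10^-5 s⁻¹.
Phase lag φ = arctan(Cω/λ) = arctan(222/36.9) = 1.41 rad.
Time lag = φ / ω = 1.41 / 7.27×10^-5 = 19300 s = 5.37 hours.

5.4 hours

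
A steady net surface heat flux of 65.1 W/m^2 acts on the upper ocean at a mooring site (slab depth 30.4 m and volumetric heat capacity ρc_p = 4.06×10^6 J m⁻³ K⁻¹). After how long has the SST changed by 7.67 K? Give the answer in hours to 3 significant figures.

Areal heat capacity C = ρc_p × D = 4.06×10^6 × 30.4 = 1.23×10^8 J/(m²·K).
Time required: Δt = C ΔT / F = 1.23×10^8 × 7.67 / 65.1 = 1.45×10^7 s.
In hours: 1.45×10^7 s / (3600 s/hour) = 4040 hours.

4040 hours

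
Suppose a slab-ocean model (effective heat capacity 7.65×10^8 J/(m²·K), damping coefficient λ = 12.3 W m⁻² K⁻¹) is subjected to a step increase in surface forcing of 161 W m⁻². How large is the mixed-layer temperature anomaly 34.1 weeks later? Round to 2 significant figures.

3.7 K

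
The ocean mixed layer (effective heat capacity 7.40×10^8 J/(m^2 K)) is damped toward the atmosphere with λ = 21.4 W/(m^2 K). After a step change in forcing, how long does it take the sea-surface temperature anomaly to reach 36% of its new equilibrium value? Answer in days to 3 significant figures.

179 days

Areal heat capacity C = 7.40×10^8 J/(m^2 K) (given).
τ = C / λ = 7.40×10^8 / 21.4 = 3.46×10^7 s.
Fraction reached: 1 − e^(−t/τ) = 0.36 ⇒ t = −τ ln(1 − 0.36) = τ × 0.446.
t = 1.54×10^7 s = 179 days.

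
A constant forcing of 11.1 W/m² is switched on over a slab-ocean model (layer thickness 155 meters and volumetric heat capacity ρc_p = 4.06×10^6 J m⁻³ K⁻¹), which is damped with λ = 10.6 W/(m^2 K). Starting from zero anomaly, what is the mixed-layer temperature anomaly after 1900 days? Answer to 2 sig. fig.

Areal heat capacity C = ρc_p × D = 4.06×10^6 × 155 = 6.29×10^8 J/(m²·K).
τ = C / λ = 6.29×10^8 / 10.6 = 5.94×10^7 s.
Equilibrium anomaly ΔT_eq = F / λ = 11.1 / 10.6 = 1.05 K.
t = 1900 days = 1.64×10^8 s, so t/τ = 2.77.
ΔT(t) = ΔT_eq (1 − e^(−t/τ)) = 1.05 × (1 − e^−2.77) = 0.981 K.

0.98 K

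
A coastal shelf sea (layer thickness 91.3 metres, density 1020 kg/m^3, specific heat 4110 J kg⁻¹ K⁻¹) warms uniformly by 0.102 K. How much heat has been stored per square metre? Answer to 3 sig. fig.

3.90×10^7

Areal heat capacity C = ρ c_p D = 1020 × 4110 × 91.3 = 3.83×10^8 J/(m²·K).
ΔQ = C ΔT = 3.83×10^8 × 0.102 = 3.90×10^7 J/m².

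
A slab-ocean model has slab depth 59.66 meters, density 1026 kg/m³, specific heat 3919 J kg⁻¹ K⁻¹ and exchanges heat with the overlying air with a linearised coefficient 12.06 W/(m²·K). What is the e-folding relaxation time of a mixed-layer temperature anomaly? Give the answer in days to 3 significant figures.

230 days

Areal heat capacity C = ρ c_p D = 1026 × 3919 × 59.66 = 2.40×10^8 J/(m²·K).
Relaxation time τ = C / λ = 2.40×10^8 / 12.06 = 1.99×10^7 s.
In days: 1.99×10^7 s / (86400 s/day) = 230 days.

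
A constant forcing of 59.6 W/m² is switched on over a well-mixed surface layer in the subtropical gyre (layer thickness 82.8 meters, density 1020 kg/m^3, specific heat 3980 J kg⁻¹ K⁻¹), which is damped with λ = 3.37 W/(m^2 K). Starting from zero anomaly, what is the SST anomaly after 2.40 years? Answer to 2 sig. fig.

9.4 K

Areal heat capacity C = ρ c_p D = 1020 × 3980 × 82.8 = 3.36×10^8 J/(m²·K).
τ = C / λ = 3.36×10^8 / 3.37 = 9.97×10^7 s.
Equilibrium anomaly ΔT_eq = F / λ = 59.6 / 3.37 = 17.7 K.
t = 2.40 years = 7.57×10^7 s, so t/τ = 0.759.
ΔT(t) = ΔT_eq (1 − e^(−t/τ)) = 17.7 × (1 − e^−0.759) = 9.41 K.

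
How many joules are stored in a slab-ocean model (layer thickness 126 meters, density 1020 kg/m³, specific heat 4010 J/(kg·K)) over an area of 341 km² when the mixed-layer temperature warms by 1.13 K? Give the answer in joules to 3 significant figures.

Areal heat capacity C = ρ c_p D = 1020 × 4010 × 126 = 5.15×10^8 J/(m²·K).
Heat per unit area: q = C ΔT = 5.15×10^8 × 1.13 = 5.82×10^8 J/m².
Total heat: Q = q × A = 5.82×10^8 × (341 × 10⁶ m²) = 1.99×10^17 J.

1.99×10^17 J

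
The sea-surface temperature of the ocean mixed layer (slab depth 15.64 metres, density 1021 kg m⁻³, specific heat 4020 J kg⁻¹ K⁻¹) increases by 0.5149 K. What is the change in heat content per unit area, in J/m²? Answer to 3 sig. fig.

3.31×10^7

Areal heat capacity C = ρ c_p D = 1021 × 4020 × 15.64 = 6.42×10^7 J/(m^2 K).
ΔQ = C ΔT = 6.42×10^7 × 0.5149 = 3.31×10^7 J/m².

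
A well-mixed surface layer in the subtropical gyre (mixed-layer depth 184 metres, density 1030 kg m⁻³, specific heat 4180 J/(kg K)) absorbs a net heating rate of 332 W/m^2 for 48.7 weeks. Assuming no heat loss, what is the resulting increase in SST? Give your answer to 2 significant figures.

12 K

Areal heat capacity C = ρ c_p D = 1030 × 4180 × 184 = 7.92×10^8 J m⁻² K⁻¹.
Net heat input Q = F Δt = 332 × (48.7 weeks × 6.048×10^5 s/week) = 9.78×10^9 J/m².
ΔT = Q / C = 9.78×10^9 / 7.92×10^8 = 12.3 K.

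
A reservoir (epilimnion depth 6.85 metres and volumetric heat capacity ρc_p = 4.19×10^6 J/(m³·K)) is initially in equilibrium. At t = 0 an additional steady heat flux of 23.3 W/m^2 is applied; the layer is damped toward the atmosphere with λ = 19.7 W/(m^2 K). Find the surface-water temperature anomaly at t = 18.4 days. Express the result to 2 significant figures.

0.79 K

Areal heat capacity C = ρc_p × D = 4.19×10^6 × 6.85 = 2.87×10^7 J/(m²·K).
τ = C / λ = 2.87×10^7 / 19.7 = 1.46×10^6 s.
Equilibrium anomaly ΔT_eq = F / λ = 23.3 / 19.7 = 1.18 K.
t = 18.4 days = 1.59×10^6 s, so t/τ = 1.09.
ΔT(t) = ΔT_eq (1 − e^(−t/τ)) = 1.18 × (1 − e^−1.09) = 0.786 K.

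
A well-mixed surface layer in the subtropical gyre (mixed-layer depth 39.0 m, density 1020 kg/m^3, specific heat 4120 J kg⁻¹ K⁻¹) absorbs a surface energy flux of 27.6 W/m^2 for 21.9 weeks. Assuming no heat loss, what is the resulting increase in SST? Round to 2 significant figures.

2.2 K

Areal heat capacity C = ρ c_p D = 1020 × 4120 × 39.0 = 1.64×10^8 J/(m^2 K).
Net heat input Q = F Δt = 27.6 × (21.9 weeks × 6.048×10^5 s/week) = 3.66×10^8 J/m².
ΔT = Q / C = 3.66×10^8 / 1.64×10^8 = 2.23 K.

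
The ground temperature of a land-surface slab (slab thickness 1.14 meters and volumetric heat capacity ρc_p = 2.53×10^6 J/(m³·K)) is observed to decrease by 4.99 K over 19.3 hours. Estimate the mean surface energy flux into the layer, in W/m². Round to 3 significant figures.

Areal heat capacity C = ρc_p × D = 2.53×10^6 × 1.14 = 2.88×10^6 J m⁻² K⁻¹.
Required heat per unit area: Q = C ΔT = 2.88×10^6 × -4.99 = -1.44×10^7 J/m².
Flux F = Q / Δt = -1.44×10^7 / 69500 s = -207 W/m².

-207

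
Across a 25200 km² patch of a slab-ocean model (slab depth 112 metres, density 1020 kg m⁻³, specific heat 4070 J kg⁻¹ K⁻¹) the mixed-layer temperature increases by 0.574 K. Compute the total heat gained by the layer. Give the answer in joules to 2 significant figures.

6.7×10^18 J

Areal heat capacity C = ρ c_p D = 1020 × 4070 × 112 = 4.65×10^8 J/(m^2 K).
Heat per unit area: q = C ΔT = 4.65×10^8 × 0.574 = 2.67×10^8 J/m².
Total heat: Q = q × A = 2.67×10^8 × (25200 × 10⁶ m²) = 6.73×10^18 J.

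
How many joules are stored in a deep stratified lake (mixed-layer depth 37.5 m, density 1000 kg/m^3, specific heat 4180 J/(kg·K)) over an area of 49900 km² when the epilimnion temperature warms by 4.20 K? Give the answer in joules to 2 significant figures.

Areal heat capacity C = ρ c_p D = 1000 × 4180 × 37.5 = 1.57×10^8 J/(m²·K).
Heat per unit area: q = C ΔT = 1.57×10^8 × 4.20 = 6.58×10^8 J/m².
Total heat: Q = q × A = 6.58×10^8 × (49900 × 10⁶ m²) = 3.29×10^19 J.

3.3×10^19 J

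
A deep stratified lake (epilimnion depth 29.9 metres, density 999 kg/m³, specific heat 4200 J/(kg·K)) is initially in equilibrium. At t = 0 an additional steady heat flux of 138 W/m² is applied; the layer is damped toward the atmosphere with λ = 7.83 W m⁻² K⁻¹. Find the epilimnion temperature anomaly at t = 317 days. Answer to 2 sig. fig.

14 K

Areal heat capacity C = ρ c_p D = 999 × 4200 × 29.9 = 1.25×10^8 J/(m²·K).
τ = C / λ = 1.25×10^8 / 7.83 = 1.60×10^7 s.
Equilibrium anomaly ΔT_eq = F / λ = 138 / 7.83 = 17.6 K.
t = 317 days = 2.74×10^7 s, so t/τ = 1.71.
ΔT(t) = ΔT_eq (1 − e^(−t/τ)) = 17.6 × (1 − e^−1.71) = 14.4 K.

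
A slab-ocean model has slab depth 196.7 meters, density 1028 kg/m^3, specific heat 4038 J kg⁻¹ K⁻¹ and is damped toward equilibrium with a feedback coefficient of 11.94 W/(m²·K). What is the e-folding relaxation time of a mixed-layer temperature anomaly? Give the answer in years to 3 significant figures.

2.17 years

Areal heat capacity C = ρ c_p D = 1028 × 4038 × 196.7 = 8.17×10^8 J m⁻² K⁻¹.
Relaxation time τ = C / λ = 8.17×10^8 / 11.94 = 6.84×10^7 s.
In years: 6.84×10^7 s / (3.156×10^7 s/year) = 2.17 years.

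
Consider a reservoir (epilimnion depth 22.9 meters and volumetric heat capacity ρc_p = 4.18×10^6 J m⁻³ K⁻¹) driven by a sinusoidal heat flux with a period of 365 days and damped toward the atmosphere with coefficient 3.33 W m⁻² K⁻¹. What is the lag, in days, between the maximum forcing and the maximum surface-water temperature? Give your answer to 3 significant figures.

Areal heat capacity C = ρc_p × D = 4.18×10^6 × 22.9 = 9.57×10^7 J/(m²·K).
ω = 2π / 3.15×10^7 s = 1.99×10^-7 s⁻¹.
Phase lag φ = arctan(Cω/λ) = arctan(19.1/3.33) = 1.40 rad.
Time lag = φ / ω = 1.40 / 1.99×10^-7 = 7.02×10^6 s = 81.2 days.

81.2 days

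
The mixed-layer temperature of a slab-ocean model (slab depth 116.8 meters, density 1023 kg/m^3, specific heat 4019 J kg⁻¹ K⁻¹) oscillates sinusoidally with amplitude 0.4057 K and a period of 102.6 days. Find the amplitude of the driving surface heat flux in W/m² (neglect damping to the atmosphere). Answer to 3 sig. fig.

138

Areal heat capacity C = ρ c_p D = 1023 × 4019 × 116.8 = 4.80×10^8 J m⁻² K⁻¹.
ω = 2π / 8.86×10^6 s = 7.09×10^-7 s⁻¹.
Cω = 4.80×10^8 × 7.09×10^-7 = 340 W/(m²·K).
F₀ = A × Cω = 0.4057 × 340 = 138 W/m².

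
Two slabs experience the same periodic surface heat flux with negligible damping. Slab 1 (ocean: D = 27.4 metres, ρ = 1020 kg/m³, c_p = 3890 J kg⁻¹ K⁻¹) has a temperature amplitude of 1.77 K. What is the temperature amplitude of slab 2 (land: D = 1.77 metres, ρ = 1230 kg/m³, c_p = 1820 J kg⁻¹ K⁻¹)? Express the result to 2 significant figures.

49 K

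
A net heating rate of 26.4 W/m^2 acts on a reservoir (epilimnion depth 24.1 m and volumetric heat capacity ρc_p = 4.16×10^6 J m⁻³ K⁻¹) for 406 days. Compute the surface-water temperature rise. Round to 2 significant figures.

9.2 K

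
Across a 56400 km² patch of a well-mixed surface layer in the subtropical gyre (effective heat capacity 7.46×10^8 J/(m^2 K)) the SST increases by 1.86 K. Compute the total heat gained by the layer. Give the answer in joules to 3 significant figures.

Areal heat capacity C = 7.46×10^8 J/(m^2 K) (given).
Heat per unit area: q = C ΔT = 7.46×10^8 × 1.86 = 1.39×10^9 J/m².
Total heat: Q = q × A = 1.39×10^9 × (56400 × 10⁶ m²) = 7.83×10^19 J.

7.83×10^19 J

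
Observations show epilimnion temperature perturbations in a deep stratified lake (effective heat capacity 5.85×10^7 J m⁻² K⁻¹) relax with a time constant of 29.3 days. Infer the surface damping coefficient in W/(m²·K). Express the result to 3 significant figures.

Areal heat capacity C = 5.85×10^7 J m⁻² K⁻¹ (given).
τ = 29.3 days = 2.53×10^6 s.
λ = C / τ = 5.85×10^7 / 2.53×10^6 = 23.1 W/(m²·K).

23.1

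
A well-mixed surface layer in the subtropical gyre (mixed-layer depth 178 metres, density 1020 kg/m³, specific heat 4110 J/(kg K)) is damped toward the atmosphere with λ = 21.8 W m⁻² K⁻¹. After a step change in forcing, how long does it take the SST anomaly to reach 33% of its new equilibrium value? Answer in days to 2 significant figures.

160 days

Areal heat capacity C = ρ c_p D = 1020 × 4110 × 178 = 7.46×10^8 J/(m^2 K).
τ = C / λ = 7.46×10^8 / 21.8 = 3.42×10^7 s.
Fraction reached: 1 − e^(−t/τ) = 0.33 ⇒ t = −τ ln(1 − 0.33) = τ × 0.400.
t = 1.37×10^7 s = 159 days.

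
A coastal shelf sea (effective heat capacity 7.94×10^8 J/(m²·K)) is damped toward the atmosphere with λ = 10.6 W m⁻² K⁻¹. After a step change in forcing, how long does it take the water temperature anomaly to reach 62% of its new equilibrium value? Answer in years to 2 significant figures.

Areal heat capacity C = 7.94×10^8 J/(m²·K) (given).
τ = C / λ = 7.94×10^8 / 10.6 = 7.49×10^7 s.
Fraction reached: 1 − e^(−t/τ) = 0.62 ⇒ t = −τ ln(1 − 0.62) = τ × 0.968.
t = 7.25×10^7 s = 2.30 years.

2.3 years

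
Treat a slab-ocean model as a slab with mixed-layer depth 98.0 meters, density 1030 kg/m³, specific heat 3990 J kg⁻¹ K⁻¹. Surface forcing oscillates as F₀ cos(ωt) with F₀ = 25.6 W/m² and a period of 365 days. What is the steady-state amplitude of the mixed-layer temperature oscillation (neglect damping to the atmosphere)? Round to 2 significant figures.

Areal heat capacity C = ρ c_p D = 1030 × 3990 × 98.0 = 4.03×10^8 J/(m^2 K).
Angular frequency ω = 2π / T = 2π / 3.15×10^7 s = 1.99×10^-7 s⁻¹.
Cω = 4.03×10^8 × 1.99×10^-7 = 80.2 W/(m²·K).
Amplitude A = F₀ / (Cω) = 25.6 / 80.2 = 0.319 K.

0.32 K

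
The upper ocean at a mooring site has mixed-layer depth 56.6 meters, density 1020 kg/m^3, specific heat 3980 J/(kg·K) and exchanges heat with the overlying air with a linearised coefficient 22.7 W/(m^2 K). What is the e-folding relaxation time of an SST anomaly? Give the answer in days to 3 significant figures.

117 days

Areal heat capacity C = ρ c_p D = 1020 × 3980 × 56.6 = 2.30×10^8 J/(m²·K).
Relaxation time τ = C / λ = 2.30×10^8 / 22.7 = 1.01×10^7 s.
In days: 1.01×10^7 s / (86400 s/day) = 117 days.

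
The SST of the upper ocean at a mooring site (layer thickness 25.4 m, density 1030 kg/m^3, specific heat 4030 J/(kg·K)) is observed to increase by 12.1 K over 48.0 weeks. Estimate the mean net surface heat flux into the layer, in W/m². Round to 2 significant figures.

Areal heat capacity C = ρ c_p D = 1030 × 4030 × 25.4 = 1.05×10^8 J m⁻² K⁻¹.
Required heat per unit area: Q = C ΔT = 1.05×10^8 × 12.1 = 1.28×10^9 J/m².
Flux F = Q / Δt = 1.28×10^9 / 2.90×10^7 s = 43.9 W/m².

44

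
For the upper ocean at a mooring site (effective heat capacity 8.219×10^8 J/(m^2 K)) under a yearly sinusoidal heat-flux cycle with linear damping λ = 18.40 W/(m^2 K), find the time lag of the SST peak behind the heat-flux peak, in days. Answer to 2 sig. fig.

85 days

Areal heat capacity C = 8.219×10^8 J/(m^2 K) (given).
ω = 2π / 3.15×10^7 s = 1.99×10^-7 s⁻¹.
Phase lag φ = arctan(Cω/λ) = arctan(164/18.40) = 1.46 rad.
Time lag = φ / ω = 1.46 / 1.99×10^-7 = 7.32×10^6 s = 84.7 days.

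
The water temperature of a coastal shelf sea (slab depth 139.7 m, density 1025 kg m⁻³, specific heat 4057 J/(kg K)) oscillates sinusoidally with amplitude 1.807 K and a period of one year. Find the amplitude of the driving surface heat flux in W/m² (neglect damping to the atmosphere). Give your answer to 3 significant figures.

Areal heat capacity C = ρ c_p D = 1025 × 4057 × 139.7 = 5.81×10^8 J m⁻² K⁻¹.
ω = 2π / 3.15×10^7 s = 1.99×10^-7 s⁻¹.
Cω = 5.81×10^8 × 1.99×10^-7 = 116 W/(m²·K).
F₀ = A × Cω = 1.807 × 116 = 209 W/m².

209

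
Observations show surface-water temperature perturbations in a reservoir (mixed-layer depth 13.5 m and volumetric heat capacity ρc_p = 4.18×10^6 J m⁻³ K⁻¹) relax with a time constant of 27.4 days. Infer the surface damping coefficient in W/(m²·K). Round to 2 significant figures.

24

Areal heat capacity C = ρc_p × D = 4.18×10^6 × 13.5 = 5.64×10^7 J/(m^2 K).
τ = 27.4 days = 2.37×10^6 s.
λ = C / τ = 5.64×10^7 / 2.37×10^6 = 23.8 W/(m²·K).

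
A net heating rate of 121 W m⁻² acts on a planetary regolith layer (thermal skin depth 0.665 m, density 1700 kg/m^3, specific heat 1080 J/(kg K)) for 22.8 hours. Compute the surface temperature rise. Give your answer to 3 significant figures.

8.13 K

Areal heat capacity C = ρ c_p D = 1700 × 1080 × 0.665 = 1.22×10^6 J m⁻² K⁻¹.
Net heat input Q = F Δt = 121 × (22.8 hours × 3600 s/hour) = 9.93×10^6 J/m².
ΔT = Q / C = 9.93×10^6 / 1.22×10^6 = 8.13 K.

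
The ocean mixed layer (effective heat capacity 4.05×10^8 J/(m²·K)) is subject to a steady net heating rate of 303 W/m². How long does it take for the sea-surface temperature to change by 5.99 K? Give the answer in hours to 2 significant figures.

2200 hours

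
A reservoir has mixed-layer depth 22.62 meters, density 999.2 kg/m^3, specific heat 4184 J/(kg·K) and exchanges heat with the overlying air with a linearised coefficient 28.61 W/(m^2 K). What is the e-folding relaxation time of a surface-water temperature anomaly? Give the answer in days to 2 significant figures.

Areal heat capacity C = ρ c_p D = 999.2 × 4184 × 22.62 = 9.46×10^7 J/(m^2 K).
Relaxation time τ = C / λ = 9.46×10^7 / 28.61 = 3.31×10^6 s.
In days: 3.31×10^6 s / (86400 s/day) = 38.3 days.

38 days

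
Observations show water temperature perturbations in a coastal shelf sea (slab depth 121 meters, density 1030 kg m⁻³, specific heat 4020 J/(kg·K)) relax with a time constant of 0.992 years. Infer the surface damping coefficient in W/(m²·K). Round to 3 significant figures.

Areal heat capacity C = ρ c_p D = 1030 × 4020 × 121 = 5.01×10^8 J/(m^2 K).
τ = 0.992 years = 3.13×10^7 s.
λ = C / τ = 5.01×10^8 / 3.13×10^7 = 16.0 W/(m²·K).

16.0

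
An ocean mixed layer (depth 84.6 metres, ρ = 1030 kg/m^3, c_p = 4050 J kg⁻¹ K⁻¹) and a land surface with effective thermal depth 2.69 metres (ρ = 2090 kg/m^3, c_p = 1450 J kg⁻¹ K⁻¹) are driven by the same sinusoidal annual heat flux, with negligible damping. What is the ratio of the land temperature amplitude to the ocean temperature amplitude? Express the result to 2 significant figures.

43

C_ocean = 1030 × 4050 × 84.6 = 3.53×10^8 J/(m²·K).
C_land = 2090 × 1450 × 2.69 = 8.15×10^6 J/(m²·K).
Undamped amplitude ∝ 1/C, so A_land/A_ocean = C_ocean/C_land = 43.3.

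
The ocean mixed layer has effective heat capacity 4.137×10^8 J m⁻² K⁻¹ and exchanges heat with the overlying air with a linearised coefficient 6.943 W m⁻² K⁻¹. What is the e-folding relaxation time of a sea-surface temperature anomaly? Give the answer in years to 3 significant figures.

1.89 years

Areal heat capacity C = 4.137×10^8 J m⁻² K⁻¹ (given).
Relaxation time τ = C / λ = 4.14×10^8 / 6.943 = 5.96×10^7 s.
In years: 5.96×10^7 s / (3.156×10^7 s/year) = 1.89 years.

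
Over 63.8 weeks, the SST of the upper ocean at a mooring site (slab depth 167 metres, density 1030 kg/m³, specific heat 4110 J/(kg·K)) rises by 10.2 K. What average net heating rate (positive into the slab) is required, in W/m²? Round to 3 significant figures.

187

Areal heat capacity C = ρ c_p D = 1030 × 4110 × 167 = 7.07×10^8 J/(m²·K).
Required heat per unit area: Q = C ΔT = 7.07×10^8 × 10.2 = 7.21×10^9 J/m².
Flux F = Q / Δt = 7.21×10^9 / 3.86×10^7 s = 187 W/m².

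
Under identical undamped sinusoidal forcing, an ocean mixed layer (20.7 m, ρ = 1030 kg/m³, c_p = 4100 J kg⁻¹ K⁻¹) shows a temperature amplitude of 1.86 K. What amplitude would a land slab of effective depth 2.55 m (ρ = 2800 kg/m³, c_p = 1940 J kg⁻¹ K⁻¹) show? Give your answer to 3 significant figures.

11.7 K

C_ocean = 8.74×10^7 J/(m²·K); C_land = 1.39×10^7 J/(m²·K).
A ∝ 1/C ⇒ A_land = A_ocean × C_ocean/C_land = 1.86 × 6.31 = 11.7 K.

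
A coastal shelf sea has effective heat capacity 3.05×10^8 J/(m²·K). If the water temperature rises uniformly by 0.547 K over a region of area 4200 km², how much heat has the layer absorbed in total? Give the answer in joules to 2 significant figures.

Areal heat capacity C = 3.05×10^8 J/(m²·K) (given).
Heat per unit area: q = C ΔT = 3.05×10^8 × 0.547 = 1.67×10^8 J/m².
Total heat: Q = q × A = 1.67×10^8 × (4200 × 10⁶ m²) = 7.01×10^17 J.

7.0×10^17 J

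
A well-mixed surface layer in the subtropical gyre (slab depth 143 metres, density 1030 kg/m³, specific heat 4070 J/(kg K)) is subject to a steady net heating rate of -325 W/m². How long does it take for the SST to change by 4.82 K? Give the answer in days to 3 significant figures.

Areal heat capacity C = ρ c_p D = 1030 × 4070 × 143 = 5.99×10^8 J/(m^2 K).
Time required: Δt = C ΔT / F = 5.99×10^8 × -4.82 / -325 = 8.89×10^6 s.
In days: 8.89×10^6 s / (86400 s/day) = 103 days.

103 days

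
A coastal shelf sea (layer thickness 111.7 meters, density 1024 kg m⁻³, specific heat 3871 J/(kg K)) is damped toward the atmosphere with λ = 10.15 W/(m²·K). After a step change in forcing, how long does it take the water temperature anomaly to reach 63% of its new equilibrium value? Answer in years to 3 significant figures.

1.37 years

Areal heat capacity C = ρ c_p D = 1024 × 3871 × 111.7 = 4.43×10^8 J/(m^2 K).
τ = C / λ = 4.43×10^8 / 10.15 = 4.36×10^7 s.
Fraction reached: 1 − e^(−t/τ) = 0.63 ⇒ t = −τ ln(1 − 0.63) = τ × 0.994.
t = 4.34×10^7 s = 1.37 years.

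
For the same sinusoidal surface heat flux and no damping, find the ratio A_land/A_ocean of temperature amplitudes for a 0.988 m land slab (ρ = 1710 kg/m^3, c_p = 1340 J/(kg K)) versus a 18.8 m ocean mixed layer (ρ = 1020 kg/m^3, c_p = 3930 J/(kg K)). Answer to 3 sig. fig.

C_ocean = 1020 × 3930 × 18.8 = 7.54×10^7 J/(m²·K).
C_land = 1710 × 1340 × 0.988 = 2.26×10^6 J/(m²·K).
Undamped amplitude ∝ 1/C, so A_land/A_ocean = C_ocean/C_land = 33.3.

33.3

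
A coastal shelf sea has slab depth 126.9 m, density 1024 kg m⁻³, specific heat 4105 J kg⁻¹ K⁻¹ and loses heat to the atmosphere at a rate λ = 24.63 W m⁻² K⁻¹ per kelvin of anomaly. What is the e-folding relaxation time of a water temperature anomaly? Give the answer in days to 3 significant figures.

251 days

Areal heat capacity C = ρ c_p D = 1024 × 4105 × 126.9 = 5.33×10^8 J/(m²·K).
Relaxation time τ = C / λ = 5.33×10^8 / 24.63 = 2.17×10^7 s.
In days: 2.17×10^7 s / (86400 s/day) = 251 days.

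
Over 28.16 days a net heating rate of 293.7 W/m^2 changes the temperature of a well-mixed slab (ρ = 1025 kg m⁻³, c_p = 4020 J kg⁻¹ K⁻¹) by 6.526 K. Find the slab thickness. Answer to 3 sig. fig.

Heat input Q = F Δt = 293.7 × 2.43×10^6 s = 7.15×10^8 J/m².
Required areal heat capacity C = Q / ΔT = 1.09×10^8 J/(m²·K).
Depth D = C / (ρ c_p) = 1.09×10^8 / (1025 × 4020) = 26.6 m.

26.6 m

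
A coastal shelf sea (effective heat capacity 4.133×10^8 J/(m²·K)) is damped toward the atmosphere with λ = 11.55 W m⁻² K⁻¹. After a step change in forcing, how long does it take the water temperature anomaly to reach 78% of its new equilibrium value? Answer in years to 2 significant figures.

1.7 years

Areal heat capacity C = 4.133×10^8 J/(m²·K) (given).
τ = C / λ = 4.13×10^8 / 11.55 = 3.58×10^7 s.
Fraction reached: 1 − e^(−t/τ) = 0.78 ⇒ t = −τ ln(1 − 0.78) = τ × 1.51.
t = 5.42×10^7 s = 1.72 years.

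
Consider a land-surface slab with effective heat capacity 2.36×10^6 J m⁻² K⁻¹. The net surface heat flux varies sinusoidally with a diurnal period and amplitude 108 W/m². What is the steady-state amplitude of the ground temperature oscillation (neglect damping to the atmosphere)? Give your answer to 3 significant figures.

0.629 K

Areal heat capacity C = 2.36×10^6 J m⁻² K⁻¹ (given).
Angular frequency ω = 2π / T = 2π / 86400 s = 7.27×10^-5 s⁻¹.
Cω = 2.36×10^6 × 7.27×10^-5 = 172 W/(m²·K).
Amplitude A = F₀ / (Cω) = 108 / 172 = 0.629 K.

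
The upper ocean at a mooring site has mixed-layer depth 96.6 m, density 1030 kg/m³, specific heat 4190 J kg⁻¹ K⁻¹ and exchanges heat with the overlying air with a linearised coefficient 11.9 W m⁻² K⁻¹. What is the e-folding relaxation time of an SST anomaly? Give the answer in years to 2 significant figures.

1.1 years

Areal heat capacity C = ρ c_p D = 1030 × 4190 × 96.6 = 4.17×10^8 J/(m²·K).
Relaxation time τ = C / λ = 4.17×10^8 / 11.9 = 3.50×10^7 s.
In years: 3.50×10^7 s / (3.156×10^7 s/year) = 1.11 years.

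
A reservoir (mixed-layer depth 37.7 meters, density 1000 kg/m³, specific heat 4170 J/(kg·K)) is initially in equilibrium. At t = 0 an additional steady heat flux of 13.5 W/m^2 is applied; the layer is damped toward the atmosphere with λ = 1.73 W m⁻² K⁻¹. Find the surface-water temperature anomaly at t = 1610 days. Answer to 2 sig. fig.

Areal heat capacity C = ρ c_p D = 1000 × 4170 × 37.7 = 1.57×10^8 J/(m²·K).
τ = C / λ = 1.57×10^8 / 1.73 = 9.09×10^7 s.
Equilibrium anomaly ΔT_eq = F / λ = 13.5 / 1.73 = 7.80 K.
t = 1610 days = 1.39×10^8 s, so t/τ = 1.53.
ΔT(t) = ΔT_eq (1 − e^(−t/τ)) = 7.80 × (1 − e^−1.53) = 6.12 K.

6.1 K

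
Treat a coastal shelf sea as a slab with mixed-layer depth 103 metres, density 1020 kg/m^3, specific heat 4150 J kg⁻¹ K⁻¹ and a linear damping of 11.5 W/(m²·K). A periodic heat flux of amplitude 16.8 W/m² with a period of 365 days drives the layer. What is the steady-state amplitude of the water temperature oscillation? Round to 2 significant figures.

0.19 K

Areal heat capacity C = ρ c_p D = 1020 × 4150 × 103 = 4.36×10^8 J/(m²·K).
Angular frequency ω = 2π / T = 2π / 3.15×10^7 s = 1.99×10^-7 s⁻¹.
√((Cω)² + λ²) = √((86.9)² + 11.5²) = 87.6 W/(m²·K).
Amplitude A = F₀ / √((Cω)²+λ²) = 16.8 / 87.6 = 0.192 K.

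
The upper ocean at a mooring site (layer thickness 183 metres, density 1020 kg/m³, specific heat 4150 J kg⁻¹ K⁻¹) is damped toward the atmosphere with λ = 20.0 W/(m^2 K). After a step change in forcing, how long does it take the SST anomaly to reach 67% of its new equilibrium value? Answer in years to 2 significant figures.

1.4 years

Areal heat capacity C = ρ c_p D = 1020 × 4150 × 183 = 7.75×10^8 J m⁻² K⁻¹.
τ = C / λ = 7.75×10^8 / 20.0 = 3.87×10^7 s.
Fraction reached: 1 − e^(−t/τ) = 0.67 ⇒ t = −τ ln(1 − 0.67) = τ × 1.11.
t = 4.29×10^7 s = 1.36 years.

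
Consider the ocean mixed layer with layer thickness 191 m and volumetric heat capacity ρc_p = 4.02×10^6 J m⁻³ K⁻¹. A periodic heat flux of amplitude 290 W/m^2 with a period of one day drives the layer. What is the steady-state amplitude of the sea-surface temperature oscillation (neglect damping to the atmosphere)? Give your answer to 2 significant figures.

0.0052 K

Areal heat capacity C = ρc_p × D = 4.02×10^6 × 191 = 7.68×10^8 J/(m²·K).
Angular frequency ω = 2π / T = 2π / 86400 s = 7.27×10^-5 s⁻¹.
Cω = 7.68×10^8 × 7.27×10^-5 = 55800 W/(m²·K).
Amplitude A = F₀ / (Cω) = 290 / 55800 = 0.00519 K.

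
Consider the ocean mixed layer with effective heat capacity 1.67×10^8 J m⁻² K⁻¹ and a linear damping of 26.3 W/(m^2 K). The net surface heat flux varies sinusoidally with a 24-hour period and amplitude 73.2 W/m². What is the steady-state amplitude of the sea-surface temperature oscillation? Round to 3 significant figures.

Areal heat capacity C = 1.67×10^8 J m⁻² K⁻¹ (given).
Angular frequency ω = 2π / T = 2π / 86400 s = 7.27×10^-5 s⁻¹.
√((Cω)² + λ²) = √((12100)² + 26.3²) = 12100 W/(m²·K).
Amplitude A = F₀ / √((Cω)²+λ²) = 73.2 / 12100 = 0.00603 K.

0.00603 K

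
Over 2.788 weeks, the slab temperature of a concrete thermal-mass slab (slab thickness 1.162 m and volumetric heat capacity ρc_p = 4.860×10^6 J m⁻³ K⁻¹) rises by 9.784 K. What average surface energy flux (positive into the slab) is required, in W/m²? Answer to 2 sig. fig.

33

Areal heat capacity C = ρc_p × D = 4.860×10^6 × 1.162 = 5.65×10^6 J/(m²·K).
Required heat per unit area: Q = C ΔT = 5.65×10^6 × 9.784 = 5.53×10^7 J/m².
Flux F = Q / Δt = 5.53×10^7 / 1.69×10^6 s = 32.8 W/m².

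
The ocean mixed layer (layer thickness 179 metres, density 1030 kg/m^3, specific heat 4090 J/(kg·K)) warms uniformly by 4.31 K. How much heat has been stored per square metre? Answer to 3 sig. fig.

3.25×10^9

Areal heat capacity C = ρ c_p D = 1030 × 4090 × 179 = 7.54×10^8 J/(m^2 K).
ΔQ = C ΔT = 7.54×10^8 × 4.31 = 3.25×10^9 J/m².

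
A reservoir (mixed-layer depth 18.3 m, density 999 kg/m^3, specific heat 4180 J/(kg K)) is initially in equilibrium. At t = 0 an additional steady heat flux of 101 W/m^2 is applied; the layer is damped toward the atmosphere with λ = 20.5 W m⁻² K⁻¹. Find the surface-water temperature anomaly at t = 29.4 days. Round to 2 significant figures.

Areal heat capacity C = ρ c_p D = 999 × 4180 × 18.3 = 7.64×10^7 J/(m^2 K).
τ = C / λ = 7.64×10^7 / 20.5 = 3.73×10^6 s.
Equilibrium anomaly ΔT_eq = F / λ = 101 / 20.5 = 4.93 K.
t = 29.4 days = 2.54×10^6 s, so t/τ = 0.681.
ΔT(t) = ΔT_eq (1 − e^(−t/τ)) = 4.93 × (1 − e^−0.681) = 2.43 K.

2.4 K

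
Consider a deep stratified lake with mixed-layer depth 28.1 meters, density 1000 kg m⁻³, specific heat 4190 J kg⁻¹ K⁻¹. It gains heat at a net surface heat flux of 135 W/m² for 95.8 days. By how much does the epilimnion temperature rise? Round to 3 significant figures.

9.49 K

Areal heat capacity C = ρ c_p D = 1000 × 4190 × 28.1 = 1.18×10^8 J/(m^2 K).
Net heat input Q = F Δt = 135 × (95.8 days × 86400 s/day) = 1.12×10^9 J/m².
ΔT = Q / C = 1.12×10^9 / 1.18×10^8 = 9.49 K.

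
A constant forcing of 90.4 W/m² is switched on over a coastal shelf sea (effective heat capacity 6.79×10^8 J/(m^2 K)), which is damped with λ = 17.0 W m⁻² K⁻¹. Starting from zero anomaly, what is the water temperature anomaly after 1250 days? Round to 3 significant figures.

Areal heat capacity C = 6.79×10^8 J/(m^2 K) (given).
τ = C / λ = 6.79×10^8 / 17.0 = 3.99×10^7 s.
Equilibrium anomaly ΔT_eq = F / λ = 90.4 / 17.0 = 5.32 K.
t = 1250 days = 1.08×10^8 s, so t/τ = 2.70.
ΔT(t) = ΔT_eq (1 − e^(−t/τ)) = 5.32 × (1 − e^−2.70) = 4.96 K.

4.96 K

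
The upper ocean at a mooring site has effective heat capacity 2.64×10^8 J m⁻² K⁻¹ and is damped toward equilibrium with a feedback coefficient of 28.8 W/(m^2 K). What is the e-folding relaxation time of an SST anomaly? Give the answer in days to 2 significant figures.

110 days

Areal heat capacity C = 2.64×10^8 J m⁻² K⁻¹ (given).
Relaxation time τ = C / λ = 2.64×10^8 / 28.8 = 9.17×10^6 s.
In days: 9.17×10^6 s / (86400 s/day) = 106 days.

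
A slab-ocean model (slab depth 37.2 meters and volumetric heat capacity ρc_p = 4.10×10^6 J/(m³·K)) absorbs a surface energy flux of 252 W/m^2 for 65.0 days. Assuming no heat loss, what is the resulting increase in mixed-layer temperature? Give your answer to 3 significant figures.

9.28 K

Areal heat capacity C = ρc_p × D = 4.10×10^6 × 37.2 = 1.53×10^8 J m⁻² K⁻¹.
Net heat input Q = F Δt = 252 × (65.0 days × 86400 s/day) = 1.42×10^9 J/m².
ΔT = Q / C = 1.42×10^9 / 1.53×10^8 = 9.28 K.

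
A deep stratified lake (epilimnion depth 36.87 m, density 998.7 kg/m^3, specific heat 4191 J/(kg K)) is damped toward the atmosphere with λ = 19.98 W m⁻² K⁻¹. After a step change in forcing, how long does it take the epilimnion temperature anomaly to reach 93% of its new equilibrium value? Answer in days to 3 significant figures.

Areal heat capacity C = ρ c_p D = 998.7 × 4191 × 36.87 = 1.54×10^8 J m⁻² K⁻¹.
τ = C / λ = 1.54×10^8 / 19.98 = 7.72×10^6 s.
Fraction reached: 1 − e^(−t/τ) = 0.93 ⇒ t = −τ ln(1 − 0.93) = τ × 2.66.
t = 2.05×10^7 s = 238 days.

238 days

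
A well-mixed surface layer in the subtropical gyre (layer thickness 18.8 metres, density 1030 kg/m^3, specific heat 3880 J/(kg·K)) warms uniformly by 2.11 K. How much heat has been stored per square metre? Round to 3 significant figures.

Areal heat capacity C = ρ c_p D = 1030 × 3880 × 18.8 = 7.51×10^7 J/(m^2 K).
ΔQ = C ΔT = 7.51×10^7 × 2.11 = 1.59×10^8 J/m².

1.59×10^8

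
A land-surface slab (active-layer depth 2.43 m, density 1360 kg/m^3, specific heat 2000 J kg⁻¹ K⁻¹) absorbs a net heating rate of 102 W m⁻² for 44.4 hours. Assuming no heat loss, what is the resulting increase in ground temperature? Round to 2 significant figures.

2.5 K

Areal heat capacity C = ρ c_p D = 1360 × 2000 × 2.43 = 6.61×10^6 J/(m²·K).
Net heat input Q = F Δt = 102 × (44.4 hours × 3600 s/hour) = 1.63×10^7 J/m².
ΔT = Q / C = 1.63×10^7 / 6.61×10^6 = 2.47 K.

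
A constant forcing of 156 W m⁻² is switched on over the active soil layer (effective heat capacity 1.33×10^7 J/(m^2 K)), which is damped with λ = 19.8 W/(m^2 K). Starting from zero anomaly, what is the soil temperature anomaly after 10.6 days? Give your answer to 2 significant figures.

5.9 K

Areal heat capacity C = 1.33×10^7 J/(m^2 K) (given).
τ = C / λ = 1.33×10^7 / 19.8 = 6.72×10^5 s.
Equilibrium anomaly ΔT_eq = F / λ = 156 / 19.8 = 7.88 K.
t = 10.6 days = 9.16×10^5 s, so t/τ = 1.36.
ΔT(t) = ΔT_eq (1 − e^(−t/τ)) = 7.88 × (1 − e^−1.36) = 5.86 K.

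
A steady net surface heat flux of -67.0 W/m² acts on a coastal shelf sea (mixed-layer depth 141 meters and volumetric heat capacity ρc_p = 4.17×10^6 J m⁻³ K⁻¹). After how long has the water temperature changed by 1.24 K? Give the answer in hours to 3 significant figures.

3020 hours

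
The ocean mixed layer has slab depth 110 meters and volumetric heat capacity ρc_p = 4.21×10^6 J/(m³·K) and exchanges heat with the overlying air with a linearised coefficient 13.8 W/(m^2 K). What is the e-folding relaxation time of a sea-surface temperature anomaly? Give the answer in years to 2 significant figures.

Areal heat capacity C = ρc_p × D = 4.21×10^6 × 110 = 4.63×10^8 J m⁻² K⁻¹.
Relaxation time τ = C / λ = 4.63×10^8 / 13.8 = 3.36×10^7 s.
In years: 3.36×10^7 s / (3.156×10^7 s/year) = 1.06 years.

1.1 years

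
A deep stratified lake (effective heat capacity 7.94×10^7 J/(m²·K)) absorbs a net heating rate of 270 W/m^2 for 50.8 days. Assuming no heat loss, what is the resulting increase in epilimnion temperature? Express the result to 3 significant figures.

Areal heat capacity C = 7.94×10^7 J/(m²·K) (given).
Net heat input Q = F Δt = 270 × (50.8 days × 86400 s/day) = 1.19×10^9 J/m².
ΔT = Q / C = 1.19×10^9 / 7.94×10^7 = 14.9 K.

14.9 K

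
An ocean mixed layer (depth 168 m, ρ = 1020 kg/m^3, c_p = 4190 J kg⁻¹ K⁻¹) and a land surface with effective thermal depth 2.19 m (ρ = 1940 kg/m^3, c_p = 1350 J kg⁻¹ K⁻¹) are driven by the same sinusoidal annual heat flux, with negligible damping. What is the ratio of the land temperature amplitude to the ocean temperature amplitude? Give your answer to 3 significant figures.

125

C_ocean = 1020 × 4190 × 168 = 7.18×10^8 J/(m²·K).
C_land = 1940 × 1350 × 2.19 = 5.74×10^6 J/(m²·K).
Undamped amplitude ∝ 1/C, so A_land/A_ocean = C_ocean/C_land = 125.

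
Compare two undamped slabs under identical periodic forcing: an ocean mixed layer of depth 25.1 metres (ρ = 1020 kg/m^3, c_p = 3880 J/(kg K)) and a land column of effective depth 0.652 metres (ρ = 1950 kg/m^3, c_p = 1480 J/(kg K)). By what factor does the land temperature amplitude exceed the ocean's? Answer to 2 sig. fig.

53

C_ocean = 1020 × 3880 × 25.1 = 9.93×10^7 J/(m²·K).
C_land = 1950 × 1480 × 0.652 = 1.88×10^6 J/(m²·K).
Undamped amplitude ∝ 1/C, so A_land/A_ocean = C_ocean/C_land = 52.8.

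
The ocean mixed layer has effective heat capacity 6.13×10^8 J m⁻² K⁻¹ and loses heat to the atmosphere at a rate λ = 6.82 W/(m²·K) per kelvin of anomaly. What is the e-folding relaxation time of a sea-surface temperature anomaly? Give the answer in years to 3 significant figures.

Areal heat capacity C = 6.13×10^8 J m⁻² K⁻¹ (given).
Relaxation time τ = C / λ = 6.13×10^8 / 6.82 = 8.99×10^7 s.
In years: 8.99×10^7 s / (3.156×10^7 s/year) = 2.85 years.

2.85 years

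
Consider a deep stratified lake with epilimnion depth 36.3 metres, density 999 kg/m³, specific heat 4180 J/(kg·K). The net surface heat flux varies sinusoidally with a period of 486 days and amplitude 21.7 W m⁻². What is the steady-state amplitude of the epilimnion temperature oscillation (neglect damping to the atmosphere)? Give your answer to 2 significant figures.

Areal heat capacity C = ρ c_p D = 999 × 4180 × 36.3 = 1.52×10^8 J/(m²·K).
Angular frequency ω = 2π / T = 2π / 4.20×10^7 s = 1.50×10^-7 s⁻¹.
Cω = 1.52×10^8 × 1.50×10^-7 = 22.7 W/(m²·K).
Amplitude A = F₀ / (Cω) = 21.7 / 22.7 = 0.957 K.

0.96 K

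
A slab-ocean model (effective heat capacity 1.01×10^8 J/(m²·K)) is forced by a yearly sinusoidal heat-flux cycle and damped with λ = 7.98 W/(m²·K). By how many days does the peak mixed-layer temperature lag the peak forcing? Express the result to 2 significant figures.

69 days

Areal heat capacity C = 1.01×10^8 J/(m²·K) (given).
ω = 2π / 3.15×10^7 s = 1.99×10^-7 s⁻¹.
Phase lag φ = arctan(Cω/λ) = arctan(20.1/7.98) = 1.19 rad.
Time lag = φ / ω = 1.19 / 1.99×10^-7 = 5.99×10^6 s = 69.3 days.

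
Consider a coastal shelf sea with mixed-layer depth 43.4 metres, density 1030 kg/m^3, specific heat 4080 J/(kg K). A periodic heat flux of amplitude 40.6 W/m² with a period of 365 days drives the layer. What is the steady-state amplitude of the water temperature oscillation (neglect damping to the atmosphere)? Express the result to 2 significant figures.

1.1 K

Areal heat capacity C = ρ c_p D = 1030 × 4080 × 43.4 = 1.82×10^8 J m⁻² K⁻¹.
Angular frequency ω = 2π / T = 2π / 3.15×10^7 s = 1.99×10^-7 s⁻¹.
Cω = 1.82×10^8 × 1.99×10^-7 = 36.3 W/(m²·K).
Amplitude A = F₀ / (Cω) = 40.6 / 36.3 = 1.12 K.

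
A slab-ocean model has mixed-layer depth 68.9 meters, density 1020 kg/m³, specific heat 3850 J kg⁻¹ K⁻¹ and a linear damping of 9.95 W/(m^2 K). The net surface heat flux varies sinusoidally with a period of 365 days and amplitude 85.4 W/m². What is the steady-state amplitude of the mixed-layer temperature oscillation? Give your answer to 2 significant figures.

1.6 K

Areal heat capacity C = ρ c_p D = 1020 × 3850 × 68.9 = 2.71×10^8 J m⁻² K⁻¹.
Angular frequency ω = 2π / T = 2π / 3.15×10^7 s = 1.99×10^-7 s⁻¹.
√((Cω)² + λ²) = √((53.9)² + 9.95²) = 54.8 W/(m²·K).
Amplitude A = F₀ / √((Cω)²+λ²) = 85.4 / 54.8 = 1.56 K.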